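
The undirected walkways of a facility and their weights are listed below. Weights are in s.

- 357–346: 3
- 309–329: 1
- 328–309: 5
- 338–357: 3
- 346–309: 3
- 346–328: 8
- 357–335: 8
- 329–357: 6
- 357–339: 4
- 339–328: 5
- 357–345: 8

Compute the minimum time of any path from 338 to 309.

9 s

Compare a few routes:
338 → 357 → 329 → 309: 3+6+1 = 10
338 → 357 → 346 → 309: 3+3+3 = 9
Cheapest is 338 → 357 → 346 → 309 at 9 s.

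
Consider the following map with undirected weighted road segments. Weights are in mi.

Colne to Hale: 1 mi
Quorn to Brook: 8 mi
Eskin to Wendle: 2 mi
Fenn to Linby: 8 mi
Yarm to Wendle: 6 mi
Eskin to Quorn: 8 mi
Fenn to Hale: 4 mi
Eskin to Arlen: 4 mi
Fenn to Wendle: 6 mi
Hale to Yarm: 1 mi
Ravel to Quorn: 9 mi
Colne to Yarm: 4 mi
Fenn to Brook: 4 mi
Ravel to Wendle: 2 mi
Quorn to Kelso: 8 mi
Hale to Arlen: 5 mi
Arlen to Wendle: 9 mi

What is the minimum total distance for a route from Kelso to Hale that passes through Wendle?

25 mi

Best Kelso to Wendle: Kelso–Quorn–Eskin–Wendle costing 18
Best Wendle to Hale: Wendle–Yarm–Hale costing 7
Total via Wendle: 18 + 7 = 25 mi.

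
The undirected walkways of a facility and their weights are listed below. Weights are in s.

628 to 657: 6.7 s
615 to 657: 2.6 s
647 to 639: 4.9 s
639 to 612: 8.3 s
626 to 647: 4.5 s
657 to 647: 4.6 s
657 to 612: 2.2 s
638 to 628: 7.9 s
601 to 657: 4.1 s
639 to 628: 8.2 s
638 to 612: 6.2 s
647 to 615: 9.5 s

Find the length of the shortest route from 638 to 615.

Compare a few routes:
638–628–657–615: 7.9+6.7+2.6 = 17.2
638–612–657–615: 6.2+2.2+2.6 = 11
Cheapest is 638–612–657–615 at 11 s.

11 s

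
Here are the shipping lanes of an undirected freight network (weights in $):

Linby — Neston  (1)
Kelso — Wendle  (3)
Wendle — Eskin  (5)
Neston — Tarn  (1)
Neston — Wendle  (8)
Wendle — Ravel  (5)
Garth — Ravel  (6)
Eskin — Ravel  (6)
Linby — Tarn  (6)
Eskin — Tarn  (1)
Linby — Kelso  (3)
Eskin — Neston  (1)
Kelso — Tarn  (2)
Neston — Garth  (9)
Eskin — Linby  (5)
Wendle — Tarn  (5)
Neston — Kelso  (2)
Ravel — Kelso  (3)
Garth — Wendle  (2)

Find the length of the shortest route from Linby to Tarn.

Candidate routes:
Linby - Neston - Tarn: 1+1 = 2
Linby - Neston - Eskin - Tarn: 1+1+1 = 3
The minimum is $2 via Linby - Neston - Tarn.

$2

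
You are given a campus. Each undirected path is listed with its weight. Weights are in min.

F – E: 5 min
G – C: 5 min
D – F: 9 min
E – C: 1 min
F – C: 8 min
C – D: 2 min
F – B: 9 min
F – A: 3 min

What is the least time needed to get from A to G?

Enumerating some paths:
A–F–D–C–G: 3+9+2+5 = 19
A–F–C–G: 3+8+5 = 16
A–F–E–C–G: 3+5+1+5 = 14
The minimum is 14 min via A–F–E–C–G.

14 min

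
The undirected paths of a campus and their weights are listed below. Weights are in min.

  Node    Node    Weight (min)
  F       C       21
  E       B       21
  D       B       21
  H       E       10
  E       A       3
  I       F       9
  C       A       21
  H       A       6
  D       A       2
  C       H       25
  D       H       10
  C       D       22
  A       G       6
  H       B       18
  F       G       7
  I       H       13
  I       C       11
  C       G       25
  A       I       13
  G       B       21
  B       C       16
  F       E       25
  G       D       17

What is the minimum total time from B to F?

Settle nodes by increasing distance from B:
B: 0
C: 16  (via B)
H: 18  (via B)
D: 21  (via B)
E: 21  (via B)
G: 21  (via B)
A: 23  (via D)
I: 27  (via C)
F: 28  (via G)
Shortest route: B–G–F = 28 min.

28 min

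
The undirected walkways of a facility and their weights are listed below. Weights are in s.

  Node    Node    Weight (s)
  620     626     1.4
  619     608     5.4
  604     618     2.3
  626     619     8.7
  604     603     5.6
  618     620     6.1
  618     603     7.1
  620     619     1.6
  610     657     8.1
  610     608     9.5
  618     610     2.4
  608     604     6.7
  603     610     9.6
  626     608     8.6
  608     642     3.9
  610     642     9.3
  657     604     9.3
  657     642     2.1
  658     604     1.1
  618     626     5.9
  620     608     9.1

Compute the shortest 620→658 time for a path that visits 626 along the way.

Shortest 620→626: 620 → 626 = 1.4
Shortest 626→658: 626 → 618 → 604 → 658 = 9.3
Total via 626: 1.4 + 9.3 = 10.7 s.

10.7 s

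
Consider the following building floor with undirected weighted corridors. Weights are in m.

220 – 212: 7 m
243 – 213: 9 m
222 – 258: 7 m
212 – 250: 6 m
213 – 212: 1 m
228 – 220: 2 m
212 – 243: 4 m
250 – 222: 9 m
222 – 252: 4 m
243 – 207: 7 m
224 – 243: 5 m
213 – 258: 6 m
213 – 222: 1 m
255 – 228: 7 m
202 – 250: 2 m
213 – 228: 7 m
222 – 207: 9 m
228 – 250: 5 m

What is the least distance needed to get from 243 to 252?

Settle nodes by increasing distance from 243:
243: 0
212: 4  (via 243)
213: 5  (via 212)
224: 5  (via 243)
222: 6  (via 213)
207: 7  (via 243)
250: 10  (via 212)
252: 10  (via 222)
Shortest route: 243–212–213–222–252 = 10 m.

10 m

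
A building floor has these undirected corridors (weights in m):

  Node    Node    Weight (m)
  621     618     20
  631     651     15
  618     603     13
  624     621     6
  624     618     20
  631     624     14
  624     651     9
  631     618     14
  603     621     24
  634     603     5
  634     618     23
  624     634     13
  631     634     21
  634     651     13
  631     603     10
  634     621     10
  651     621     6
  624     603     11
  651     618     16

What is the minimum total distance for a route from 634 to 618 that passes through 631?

Best 634 to 631: 634 → 603 → 631 costing 15
Best 631 to 618: 631 → 618 costing 14
Total via 631: 15 + 14 = 29 m.

29 m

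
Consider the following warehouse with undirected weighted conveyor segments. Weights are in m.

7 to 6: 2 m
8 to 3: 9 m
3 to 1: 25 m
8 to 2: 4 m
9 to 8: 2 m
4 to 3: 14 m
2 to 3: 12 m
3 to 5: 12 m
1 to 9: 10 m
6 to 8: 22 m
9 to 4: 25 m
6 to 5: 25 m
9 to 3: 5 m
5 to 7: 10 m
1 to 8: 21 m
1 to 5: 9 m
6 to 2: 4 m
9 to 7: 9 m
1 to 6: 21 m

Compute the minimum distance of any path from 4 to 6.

29 m

Compare a few routes:
4 → 3 → 9 → 8 → 2 → 6: 14+5+2+4+4 = 29
4 → 3 → 2 → 6: 14+12+4 = 30
4 → 3 → 9 → 7 → 6: 14+5+9+2 = 30
The minimum is 29 m via 4 → 3 → 9 → 8 → 2 → 6.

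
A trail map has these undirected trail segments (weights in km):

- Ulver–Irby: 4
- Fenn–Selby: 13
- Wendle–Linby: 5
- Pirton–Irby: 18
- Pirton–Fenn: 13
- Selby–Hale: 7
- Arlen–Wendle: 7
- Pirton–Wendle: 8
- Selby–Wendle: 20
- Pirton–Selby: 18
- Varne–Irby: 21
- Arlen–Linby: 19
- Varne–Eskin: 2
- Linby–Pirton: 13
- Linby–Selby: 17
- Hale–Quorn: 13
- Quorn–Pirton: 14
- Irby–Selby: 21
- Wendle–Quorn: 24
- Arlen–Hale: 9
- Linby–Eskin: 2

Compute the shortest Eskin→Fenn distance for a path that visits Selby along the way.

Shortest Eskin→Selby: Eskin–Linby–Selby = 19
Best Selby to Fenn: Selby–Fenn costing 13
Total via Selby: 19 + 13 = 32 km.

32 km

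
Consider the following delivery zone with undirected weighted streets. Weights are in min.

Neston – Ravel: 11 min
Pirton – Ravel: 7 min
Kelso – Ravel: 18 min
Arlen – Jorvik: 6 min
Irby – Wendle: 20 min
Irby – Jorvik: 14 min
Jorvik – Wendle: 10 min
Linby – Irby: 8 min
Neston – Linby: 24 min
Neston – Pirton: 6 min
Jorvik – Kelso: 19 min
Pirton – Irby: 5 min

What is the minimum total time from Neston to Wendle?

Shortest distances from Neston:
Neston: 0
Pirton: 6  (via Neston)
Ravel: 11  (via Neston)
Irby: 11  (via Pirton)
Linby: 19  (via Irby)
Jorvik: 25  (via Irby)
Kelso: 29  (via Ravel)
Arlen: 31  (via Jorvik)
Wendle: 31  (via Irby)
Shortest route: Neston–Pirton–Irby–Wendle = 31 min.

31 min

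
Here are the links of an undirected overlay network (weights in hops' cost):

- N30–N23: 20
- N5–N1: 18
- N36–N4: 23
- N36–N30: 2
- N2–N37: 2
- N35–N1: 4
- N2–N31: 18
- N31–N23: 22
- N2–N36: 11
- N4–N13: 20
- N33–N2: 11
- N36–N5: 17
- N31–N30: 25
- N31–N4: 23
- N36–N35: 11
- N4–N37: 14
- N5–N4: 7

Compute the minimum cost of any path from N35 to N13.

49 hops' cost

Settle nodes by increasing distance from N35:
N35: 0
N1: 4  (via N35)
N36: 11  (via N35)
N30: 13  (via N36)
N2: 22  (via N36)
N5: 22  (via N1)
N37: 24  (via N2)
N4: 29  (via N5)
N33: 33  (via N2)
N23: 33  (via N30)
N31: 38  (via N30)
N13: 49  (via N4)
Shortest route: N35 → N1 → N5 → N4 → N13 = 49 hops' cost.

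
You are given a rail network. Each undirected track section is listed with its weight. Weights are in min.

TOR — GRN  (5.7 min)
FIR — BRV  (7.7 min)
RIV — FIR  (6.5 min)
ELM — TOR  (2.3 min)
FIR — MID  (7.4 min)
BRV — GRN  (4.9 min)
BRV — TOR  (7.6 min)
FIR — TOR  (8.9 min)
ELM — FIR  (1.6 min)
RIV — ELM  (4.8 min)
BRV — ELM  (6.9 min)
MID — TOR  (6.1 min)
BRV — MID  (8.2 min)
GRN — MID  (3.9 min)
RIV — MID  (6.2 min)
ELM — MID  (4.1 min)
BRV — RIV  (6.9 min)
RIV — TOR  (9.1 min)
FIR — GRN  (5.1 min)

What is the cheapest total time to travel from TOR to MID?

Enumerating some paths:
TOR - ELM - MID: 2.3+4.1 = 6.4
TOR - MID: 6.1 = 6.1
TOR - GRN - MID: 5.7+3.9 = 9.6
The minimum is 6.1 min via TOR - MID.

6.1 min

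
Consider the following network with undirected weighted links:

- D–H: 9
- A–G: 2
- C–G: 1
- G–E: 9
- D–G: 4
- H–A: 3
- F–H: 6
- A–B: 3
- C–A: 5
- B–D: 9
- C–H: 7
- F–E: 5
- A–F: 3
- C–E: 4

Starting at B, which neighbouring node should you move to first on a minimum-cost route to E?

Enumerating some paths:
B → A → G → C → E: 3+2+1+4 = 10
B → A → C → E: 3+5+4 = 12
B → A → F → E: 3+3+5 = 11
Cheapest is B → A → G → C → E at 10.
So from B the first move is to A.

A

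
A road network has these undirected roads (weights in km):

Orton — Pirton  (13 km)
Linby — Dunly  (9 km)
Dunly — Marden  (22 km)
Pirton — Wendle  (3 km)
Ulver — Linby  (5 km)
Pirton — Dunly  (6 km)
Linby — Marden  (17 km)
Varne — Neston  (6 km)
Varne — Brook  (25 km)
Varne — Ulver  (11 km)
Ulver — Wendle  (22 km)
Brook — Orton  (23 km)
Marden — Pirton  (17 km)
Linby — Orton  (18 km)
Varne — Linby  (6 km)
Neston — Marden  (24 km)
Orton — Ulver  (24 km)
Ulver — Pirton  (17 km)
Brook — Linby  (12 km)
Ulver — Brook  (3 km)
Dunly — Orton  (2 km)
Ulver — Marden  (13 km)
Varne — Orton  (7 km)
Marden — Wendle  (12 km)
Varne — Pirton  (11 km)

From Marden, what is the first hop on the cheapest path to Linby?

Candidate routes:
Marden–Ulver–Varne–Linby: 13+11+6 = 30
Marden–Ulver–Linby: 13+5 = 18
Marden–Ulver–Brook–Linby: 13+3+12 = 28
Marden–Linby: 17 = 17
Cheapest is Marden–Linby at 17 km.
So from Marden the first move is to Linby.

Linby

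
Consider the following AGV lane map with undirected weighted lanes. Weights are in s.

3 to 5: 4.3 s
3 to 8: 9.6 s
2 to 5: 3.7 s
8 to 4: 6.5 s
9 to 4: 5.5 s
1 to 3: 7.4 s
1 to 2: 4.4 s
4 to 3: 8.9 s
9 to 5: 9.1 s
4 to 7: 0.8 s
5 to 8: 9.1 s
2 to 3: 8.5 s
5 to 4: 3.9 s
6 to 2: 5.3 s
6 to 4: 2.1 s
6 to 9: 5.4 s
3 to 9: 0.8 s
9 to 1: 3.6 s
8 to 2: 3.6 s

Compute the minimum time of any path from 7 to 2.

Compare a few routes:
7–4–9–1–2: 0.8+5.5+3.6+4.4 = 14.3
7–4–6–2: 0.8+2.1+5.3 = 8.2
7–4–8–2: 0.8+6.5+3.6 = 10.9
7–4–5–2: 0.8+3.9+3.7 = 8.4
The minimum is 8.2 s via 7–4–6–2.

8.2 s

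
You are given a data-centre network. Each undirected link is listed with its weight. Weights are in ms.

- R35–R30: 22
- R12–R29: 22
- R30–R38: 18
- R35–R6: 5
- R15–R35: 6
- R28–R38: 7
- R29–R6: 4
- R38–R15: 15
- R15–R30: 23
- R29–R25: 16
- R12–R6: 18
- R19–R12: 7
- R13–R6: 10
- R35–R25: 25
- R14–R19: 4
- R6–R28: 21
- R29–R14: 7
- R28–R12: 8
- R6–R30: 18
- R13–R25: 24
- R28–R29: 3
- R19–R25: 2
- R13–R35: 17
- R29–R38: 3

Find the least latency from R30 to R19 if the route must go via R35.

Shortest R30→R35: R30–R35 = 22
Best R35 to R19: R35–R6–R29–R14–R19 costing 20
Total via R35: 22 + 20 = 42 ms.

42 ms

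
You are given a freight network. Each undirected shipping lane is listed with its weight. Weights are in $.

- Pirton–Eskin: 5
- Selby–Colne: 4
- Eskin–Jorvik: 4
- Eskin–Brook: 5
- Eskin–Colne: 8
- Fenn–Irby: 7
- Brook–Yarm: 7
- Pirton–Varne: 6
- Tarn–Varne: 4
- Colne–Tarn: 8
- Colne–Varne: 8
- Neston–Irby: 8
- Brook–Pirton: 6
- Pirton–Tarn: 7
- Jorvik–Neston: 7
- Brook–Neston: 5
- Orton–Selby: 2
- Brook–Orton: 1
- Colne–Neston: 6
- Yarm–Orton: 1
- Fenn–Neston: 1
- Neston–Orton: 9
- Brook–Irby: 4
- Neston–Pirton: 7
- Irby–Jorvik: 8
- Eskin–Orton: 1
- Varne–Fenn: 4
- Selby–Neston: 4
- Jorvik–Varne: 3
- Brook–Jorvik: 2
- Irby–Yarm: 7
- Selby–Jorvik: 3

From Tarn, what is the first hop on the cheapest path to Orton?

Varne

Compare a few routes:
Tarn - Varne - Jorvik - Brook - Orton: 4+3+2+1 = 10
Tarn - Varne - Jorvik - Eskin - Orton: 4+3+4+1 = 12
Cheapest is Tarn - Varne - Jorvik - Brook - Orton at $10.
So from Tarn the first move is to Varne.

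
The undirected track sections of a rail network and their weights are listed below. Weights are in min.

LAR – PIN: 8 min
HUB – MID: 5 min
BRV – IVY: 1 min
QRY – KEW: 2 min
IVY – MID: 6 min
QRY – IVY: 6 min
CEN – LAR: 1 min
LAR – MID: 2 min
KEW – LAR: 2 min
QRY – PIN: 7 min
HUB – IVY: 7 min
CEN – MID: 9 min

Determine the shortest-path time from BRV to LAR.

9 min

Compare a few routes:
BRV → IVY → MID → LAR: 1+6+2 = 9
BRV → IVY → QRY → KEW → LAR: 1+6+2+2 = 11
Cheapest is BRV → IVY → MID → LAR at 9 min.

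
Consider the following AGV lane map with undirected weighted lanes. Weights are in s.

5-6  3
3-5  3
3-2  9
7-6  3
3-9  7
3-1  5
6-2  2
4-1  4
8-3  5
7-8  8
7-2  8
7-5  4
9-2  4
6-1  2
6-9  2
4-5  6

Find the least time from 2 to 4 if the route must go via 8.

Best 2 to 8: 2–6–7–8 costing 13
Best 8 to 4: 8–3–5–4 costing 14
Total via 8: 13 + 14 = 27 s.

27 s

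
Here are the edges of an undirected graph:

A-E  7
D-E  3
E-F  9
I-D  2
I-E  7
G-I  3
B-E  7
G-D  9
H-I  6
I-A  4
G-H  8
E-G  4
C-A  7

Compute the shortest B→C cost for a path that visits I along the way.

23

Shortest B→I: B → E → D → I = 12
Best I to C: I → A → C costing 11
Total via I: 12 + 11 = 23.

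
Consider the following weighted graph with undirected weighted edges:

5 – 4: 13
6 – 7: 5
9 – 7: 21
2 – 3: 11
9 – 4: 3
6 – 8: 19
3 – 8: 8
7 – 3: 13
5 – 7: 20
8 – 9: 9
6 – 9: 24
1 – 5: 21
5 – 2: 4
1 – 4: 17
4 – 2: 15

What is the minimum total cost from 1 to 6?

44

Running Dijkstra from 1:
1: 0
4: 17  (via 1)
9: 20  (via 4)
5: 21  (via 1)
2: 25  (via 5)
8: 29  (via 9)
3: 36  (via 2)
7: 41  (via 9)
6: 44  (via 9)
Shortest route: 1–4–9–6 = 44.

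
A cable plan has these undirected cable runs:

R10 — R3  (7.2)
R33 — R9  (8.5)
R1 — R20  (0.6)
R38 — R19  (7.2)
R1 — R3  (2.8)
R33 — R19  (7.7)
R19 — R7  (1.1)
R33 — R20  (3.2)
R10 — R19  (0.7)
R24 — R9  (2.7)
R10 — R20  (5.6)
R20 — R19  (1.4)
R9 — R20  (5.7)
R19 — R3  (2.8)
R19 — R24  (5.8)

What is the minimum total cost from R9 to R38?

Enumerating some paths:
R9 - R24 - R19 - R38: 2.7+5.8+7.2 = 15.7
R9 - R20 - R19 - R38: 5.7+1.4+7.2 = 14.3
R9 - R20 - R10 - R19 - R38: 5.7+5.6+0.7+7.2 = 19.2
R9 - R20 - R1 - R3 - R19 - R38: 5.7+0.6+2.8+2.8+7.2 = 19.1
The minimum is 14.3 via R9 - R20 - R19 - R38.

14.3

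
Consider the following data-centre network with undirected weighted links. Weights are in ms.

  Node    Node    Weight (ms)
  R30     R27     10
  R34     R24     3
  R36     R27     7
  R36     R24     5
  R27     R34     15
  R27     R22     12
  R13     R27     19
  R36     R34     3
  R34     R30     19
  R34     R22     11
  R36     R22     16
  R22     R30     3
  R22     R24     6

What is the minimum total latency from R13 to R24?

Settle nodes by increasing distance from R13:
R13: 0
R27: 19  (via R13)
R36: 26  (via R27)
R34: 29  (via R36)
R30: 29  (via R27)
R22: 31  (via R27)
R24: 31  (via R36)
Shortest route: R13–R27–R36–R24 = 31 ms.

31 ms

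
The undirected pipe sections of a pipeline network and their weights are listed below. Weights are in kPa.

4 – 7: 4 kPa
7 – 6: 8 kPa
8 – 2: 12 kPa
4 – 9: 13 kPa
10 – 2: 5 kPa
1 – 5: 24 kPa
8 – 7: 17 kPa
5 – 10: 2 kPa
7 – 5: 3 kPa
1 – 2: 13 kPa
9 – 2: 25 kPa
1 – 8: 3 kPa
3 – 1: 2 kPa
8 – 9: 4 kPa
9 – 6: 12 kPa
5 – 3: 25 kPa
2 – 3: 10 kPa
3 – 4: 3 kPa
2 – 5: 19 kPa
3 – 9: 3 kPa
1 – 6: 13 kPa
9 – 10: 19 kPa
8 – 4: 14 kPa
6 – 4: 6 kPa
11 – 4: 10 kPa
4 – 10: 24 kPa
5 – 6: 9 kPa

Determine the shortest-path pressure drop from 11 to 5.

17 kPa

Running Dijkstra from 11:
11: 0
4: 10  (via 11)
3: 13  (via 4)
7: 14  (via 4)
1: 15  (via 3)
6: 16  (via 4)
9: 16  (via 3)
5: 17  (via 7)
Shortest route: 11 → 4 → 7 → 5 = 17 kPa.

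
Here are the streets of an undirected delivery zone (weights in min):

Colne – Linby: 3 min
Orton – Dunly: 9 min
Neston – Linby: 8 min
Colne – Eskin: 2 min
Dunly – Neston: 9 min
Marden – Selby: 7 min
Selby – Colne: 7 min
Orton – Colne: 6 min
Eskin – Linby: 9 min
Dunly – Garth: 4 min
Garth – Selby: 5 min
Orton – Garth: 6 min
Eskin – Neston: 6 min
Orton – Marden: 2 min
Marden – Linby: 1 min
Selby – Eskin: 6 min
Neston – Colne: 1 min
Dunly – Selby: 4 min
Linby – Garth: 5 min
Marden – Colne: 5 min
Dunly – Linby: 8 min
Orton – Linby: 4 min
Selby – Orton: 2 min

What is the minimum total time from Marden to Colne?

Candidate routes:
Marden–Orton–Colne: 2+6 = 8
Marden–Linby–Colne: 1+3 = 4
Marden–Colne: 5 = 5
Cheapest is Marden–Linby–Colne at 4 min.

4 min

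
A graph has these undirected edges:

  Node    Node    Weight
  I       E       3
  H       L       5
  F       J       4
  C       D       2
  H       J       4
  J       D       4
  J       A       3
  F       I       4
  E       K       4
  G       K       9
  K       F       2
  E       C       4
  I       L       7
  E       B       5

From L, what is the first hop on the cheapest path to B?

I

Candidate routes:
L - I - F - K - E - B: 7+4+2+4+5 = 22
L - H - J - D - C - E - B: 5+4+4+2+4+5 = 24
L - I - E - B: 7+3+5 = 15
The minimum is 15 via L - I - E - B.
So from L the first move is to I.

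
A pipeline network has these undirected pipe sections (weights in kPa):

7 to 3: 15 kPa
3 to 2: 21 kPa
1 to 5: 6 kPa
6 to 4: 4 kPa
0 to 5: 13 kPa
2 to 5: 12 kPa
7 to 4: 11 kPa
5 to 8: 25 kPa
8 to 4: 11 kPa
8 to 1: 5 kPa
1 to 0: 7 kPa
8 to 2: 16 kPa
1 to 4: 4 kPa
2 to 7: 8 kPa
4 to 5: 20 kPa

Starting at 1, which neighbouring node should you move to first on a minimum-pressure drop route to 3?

Candidate routes:
1 → 4 → 7 → 3: 4+11+15 = 30
1 → 5 → 2 → 3: 6+12+21 = 39
1 → 8 → 2 → 3: 5+16+21 = 42
1 → 5 → 2 → 7 → 3: 6+12+8+15 = 41
Cheapest is 1 → 4 → 7 → 3 at 30 kPa.
So from 1 the first move is to 4.

4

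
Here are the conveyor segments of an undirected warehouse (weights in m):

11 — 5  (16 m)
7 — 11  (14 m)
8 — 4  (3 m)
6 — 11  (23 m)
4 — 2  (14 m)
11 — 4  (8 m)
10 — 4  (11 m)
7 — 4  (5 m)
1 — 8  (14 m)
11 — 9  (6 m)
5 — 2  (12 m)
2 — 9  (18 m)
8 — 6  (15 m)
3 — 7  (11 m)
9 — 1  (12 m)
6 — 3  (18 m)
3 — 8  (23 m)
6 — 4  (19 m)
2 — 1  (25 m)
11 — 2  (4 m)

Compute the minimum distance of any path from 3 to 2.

Settle nodes by increasing distance from 3:
3: 0
7: 11  (via 3)
4: 16  (via 7)
6: 18  (via 3)
8: 19  (via 4)
11: 24  (via 4)
10: 27  (via 4)
2: 28  (via 11)
Shortest route: 3–7–4–11–2 = 28 m.

28 m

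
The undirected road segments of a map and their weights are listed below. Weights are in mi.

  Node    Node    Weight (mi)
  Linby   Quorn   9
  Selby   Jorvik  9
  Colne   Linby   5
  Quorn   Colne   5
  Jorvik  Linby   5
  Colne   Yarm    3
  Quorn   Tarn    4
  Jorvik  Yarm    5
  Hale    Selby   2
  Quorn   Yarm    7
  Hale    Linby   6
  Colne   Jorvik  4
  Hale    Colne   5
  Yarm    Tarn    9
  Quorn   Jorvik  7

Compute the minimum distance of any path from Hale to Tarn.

Shortest distances from Hale:
Hale: 0
Selby: 2  (via Hale)
Colne: 5  (via Hale)
Linby: 6  (via Hale)
Yarm: 8  (via Colne)
Jorvik: 9  (via Colne)
Quorn: 10  (via Colne)
Tarn: 14  (via Quorn)
Shortest route: Hale–Colne–Quorn–Tarn = 14 mi.

14 mi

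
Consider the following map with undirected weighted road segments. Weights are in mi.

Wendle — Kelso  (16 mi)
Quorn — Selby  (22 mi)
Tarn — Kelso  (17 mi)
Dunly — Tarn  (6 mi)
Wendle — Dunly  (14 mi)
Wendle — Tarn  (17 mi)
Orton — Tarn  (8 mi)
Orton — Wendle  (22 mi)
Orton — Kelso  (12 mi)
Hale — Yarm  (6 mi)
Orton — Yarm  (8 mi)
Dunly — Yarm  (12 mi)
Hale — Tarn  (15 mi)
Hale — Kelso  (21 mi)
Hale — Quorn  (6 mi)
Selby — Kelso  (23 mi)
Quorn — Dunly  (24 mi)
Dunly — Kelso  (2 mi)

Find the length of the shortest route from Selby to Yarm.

Candidate routes:
Selby–Kelso–Orton–Yarm: 23+12+8 = 43
Selby–Quorn–Hale–Yarm: 22+6+6 = 34
Selby–Kelso–Dunly–Tarn–Orton–Yarm: 23+2+6+8+8 = 47
Selby–Kelso–Dunly–Yarm: 23+2+12 = 37
The minimum is 34 mi via Selby–Quorn–Hale–Yarm.

34 mi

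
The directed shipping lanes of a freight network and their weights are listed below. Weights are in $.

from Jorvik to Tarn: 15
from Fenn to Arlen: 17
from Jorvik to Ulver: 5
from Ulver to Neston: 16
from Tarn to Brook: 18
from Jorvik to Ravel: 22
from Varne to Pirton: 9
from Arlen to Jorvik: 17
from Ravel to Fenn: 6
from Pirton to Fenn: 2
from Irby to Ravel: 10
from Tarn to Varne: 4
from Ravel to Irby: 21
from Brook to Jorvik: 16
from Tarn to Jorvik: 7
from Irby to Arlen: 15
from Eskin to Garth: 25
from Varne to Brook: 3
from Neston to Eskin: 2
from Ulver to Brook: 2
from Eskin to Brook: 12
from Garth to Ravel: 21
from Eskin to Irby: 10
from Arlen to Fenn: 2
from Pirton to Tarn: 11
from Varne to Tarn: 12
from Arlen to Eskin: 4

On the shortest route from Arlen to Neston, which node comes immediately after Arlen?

Candidate routes:
Arlen - Eskin - Brook - Jorvik - Ulver - Neston: 4+12+16+5+16 = 53
Arlen - Jorvik - Ulver - Neston: 17+5+16 = 38
Cheapest is Arlen - Jorvik - Ulver - Neston at $38.
So from Arlen the first move is to Jorvik.

Jorvik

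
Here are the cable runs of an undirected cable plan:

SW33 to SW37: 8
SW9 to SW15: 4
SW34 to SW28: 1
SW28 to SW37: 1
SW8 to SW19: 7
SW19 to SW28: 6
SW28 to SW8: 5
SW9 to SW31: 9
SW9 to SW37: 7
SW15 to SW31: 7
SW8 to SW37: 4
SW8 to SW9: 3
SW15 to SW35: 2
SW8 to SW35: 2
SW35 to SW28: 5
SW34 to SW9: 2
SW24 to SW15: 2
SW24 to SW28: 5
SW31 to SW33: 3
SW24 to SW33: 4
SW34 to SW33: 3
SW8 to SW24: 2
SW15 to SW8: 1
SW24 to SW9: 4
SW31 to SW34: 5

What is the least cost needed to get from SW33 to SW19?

10

Shortest distances from SW33:
SW33: 0
SW34: 3  (via SW33)
SW31: 3  (via SW33)
SW28: 4  (via SW34)
SW24: 4  (via SW33)
SW9: 5  (via SW34)
SW37: 5  (via SW28)
SW15: 6  (via SW24)
SW8: 6  (via SW24)
SW35: 8  (via SW15)
SW19: 10  (via SW28)
Shortest route: SW33–SW34–SW28–SW19 = 10.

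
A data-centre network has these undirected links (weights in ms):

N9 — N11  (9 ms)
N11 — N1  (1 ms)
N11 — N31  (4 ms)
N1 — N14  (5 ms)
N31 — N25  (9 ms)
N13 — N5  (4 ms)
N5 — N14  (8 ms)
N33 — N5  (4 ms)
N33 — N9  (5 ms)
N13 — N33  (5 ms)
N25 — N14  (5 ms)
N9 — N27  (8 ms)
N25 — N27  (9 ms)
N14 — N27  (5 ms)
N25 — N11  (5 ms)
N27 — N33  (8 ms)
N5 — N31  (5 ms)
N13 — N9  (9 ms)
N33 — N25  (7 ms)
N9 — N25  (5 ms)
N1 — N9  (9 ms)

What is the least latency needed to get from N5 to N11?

Running Dijkstra from N5:
N5: 0
N13: 4  (via N5)
N33: 4  (via N5)
N31: 5  (via N5)
N14: 8  (via N5)
N11: 9  (via N31)
Shortest route: N5–N31–N11 = 9 ms.

9 ms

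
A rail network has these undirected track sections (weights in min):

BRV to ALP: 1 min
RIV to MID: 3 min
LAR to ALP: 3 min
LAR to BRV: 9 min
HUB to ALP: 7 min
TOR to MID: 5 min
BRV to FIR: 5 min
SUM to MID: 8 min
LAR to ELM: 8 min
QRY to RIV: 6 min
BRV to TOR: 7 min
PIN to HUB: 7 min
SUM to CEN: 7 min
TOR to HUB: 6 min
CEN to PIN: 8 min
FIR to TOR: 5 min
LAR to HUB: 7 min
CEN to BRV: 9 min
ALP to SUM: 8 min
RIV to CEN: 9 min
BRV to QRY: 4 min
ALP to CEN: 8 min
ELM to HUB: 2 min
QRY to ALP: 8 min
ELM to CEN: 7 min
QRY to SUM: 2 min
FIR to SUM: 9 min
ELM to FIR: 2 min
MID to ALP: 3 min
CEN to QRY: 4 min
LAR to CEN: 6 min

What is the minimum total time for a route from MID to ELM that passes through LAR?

Shortest MID→LAR: MID–ALP–LAR = 6
Shortest LAR→ELM: LAR–ELM = 8
Total via LAR: 6 + 8 = 14 min.

14 min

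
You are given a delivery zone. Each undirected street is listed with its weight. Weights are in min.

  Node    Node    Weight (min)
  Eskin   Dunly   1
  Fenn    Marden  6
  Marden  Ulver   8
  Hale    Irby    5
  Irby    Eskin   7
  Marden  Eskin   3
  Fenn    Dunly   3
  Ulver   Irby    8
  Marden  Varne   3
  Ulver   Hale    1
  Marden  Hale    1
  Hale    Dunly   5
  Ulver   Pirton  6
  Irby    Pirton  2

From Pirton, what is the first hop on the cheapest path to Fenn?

Irby

Compare a few routes:
Pirton–Irby–Hale–Marden–Fenn: 2+5+1+6 = 14
Pirton–Irby–Eskin–Dunly–Fenn: 2+7+1+3 = 13
Pirton–Ulver–Hale–Marden–Fenn: 6+1+1+6 = 14
Pirton–Ulver–Hale–Marden–Eskin–Dunly–Fenn: 6+1+1+3+1+3 = 15
Cheapest is Pirton–Irby–Eskin–Dunly–Fenn at 13 min.
So from Pirton the first move is to Irby.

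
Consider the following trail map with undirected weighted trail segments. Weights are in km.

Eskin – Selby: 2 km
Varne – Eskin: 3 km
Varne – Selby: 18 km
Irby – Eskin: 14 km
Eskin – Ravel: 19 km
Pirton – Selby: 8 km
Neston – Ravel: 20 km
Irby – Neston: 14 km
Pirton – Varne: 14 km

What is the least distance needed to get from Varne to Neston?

Running Dijkstra from Varne:
Varne: 0
Eskin: 3  (via Varne)
Selby: 5  (via Eskin)
Pirton: 13  (via Selby)
Irby: 17  (via Eskin)
Ravel: 22  (via Eskin)
Neston: 31  (via Irby)
Shortest route: Varne–Eskin–Irby–Neston = 31 km.

31 km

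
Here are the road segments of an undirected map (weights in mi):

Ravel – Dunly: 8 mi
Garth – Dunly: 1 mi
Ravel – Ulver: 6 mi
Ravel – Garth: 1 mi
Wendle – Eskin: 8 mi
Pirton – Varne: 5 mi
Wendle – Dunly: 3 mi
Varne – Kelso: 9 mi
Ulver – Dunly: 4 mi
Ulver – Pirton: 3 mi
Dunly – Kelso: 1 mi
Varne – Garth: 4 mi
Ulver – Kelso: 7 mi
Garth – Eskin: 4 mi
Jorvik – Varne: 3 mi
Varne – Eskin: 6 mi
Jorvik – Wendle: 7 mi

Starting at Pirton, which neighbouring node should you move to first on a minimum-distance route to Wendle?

Ulver

Candidate routes:
Pirton–Ulver–Ravel–Garth–Dunly–Wendle: 3+6+1+1+3 = 14
Pirton–Varne–Garth–Dunly–Wendle: 5+4+1+3 = 13
Pirton–Ulver–Kelso–Dunly–Wendle: 3+7+1+3 = 14
Pirton–Ulver–Dunly–Wendle: 3+4+3 = 10
Cheapest is Pirton–Ulver–Dunly–Wendle at 10 mi.
So from Pirton the first move is to Ulver.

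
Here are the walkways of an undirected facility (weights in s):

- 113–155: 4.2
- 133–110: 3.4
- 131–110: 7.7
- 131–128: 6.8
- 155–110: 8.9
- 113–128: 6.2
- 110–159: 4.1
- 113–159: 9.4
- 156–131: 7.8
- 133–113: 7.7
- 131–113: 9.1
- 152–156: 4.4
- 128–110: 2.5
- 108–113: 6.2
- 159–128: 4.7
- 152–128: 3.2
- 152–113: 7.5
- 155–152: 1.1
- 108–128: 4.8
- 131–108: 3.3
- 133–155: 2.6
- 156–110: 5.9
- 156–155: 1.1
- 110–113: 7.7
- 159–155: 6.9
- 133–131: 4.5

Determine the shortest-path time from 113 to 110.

7.7 s

Enumerating some paths:
113 - 128 - 110: 6.2+2.5 = 8.7
113 - 110: 7.7 = 7.7
Cheapest is 113 - 110 at 7.7 s.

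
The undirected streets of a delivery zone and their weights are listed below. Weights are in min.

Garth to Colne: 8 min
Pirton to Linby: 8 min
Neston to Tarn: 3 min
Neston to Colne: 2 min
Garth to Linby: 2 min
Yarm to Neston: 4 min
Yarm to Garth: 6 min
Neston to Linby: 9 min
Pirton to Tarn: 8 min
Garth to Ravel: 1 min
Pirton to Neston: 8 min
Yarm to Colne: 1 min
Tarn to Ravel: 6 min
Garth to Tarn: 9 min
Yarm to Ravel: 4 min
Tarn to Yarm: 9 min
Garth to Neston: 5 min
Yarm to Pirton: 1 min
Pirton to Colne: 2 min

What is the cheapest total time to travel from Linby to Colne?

Compare a few routes:
Linby–Garth–Yarm–Colne: 2+6+1 = 9
Linby–Garth–Ravel–Yarm–Colne: 2+1+4+1 = 8
The minimum is 8 min via Linby–Garth–Ravel–Yarm–Colne.

8 min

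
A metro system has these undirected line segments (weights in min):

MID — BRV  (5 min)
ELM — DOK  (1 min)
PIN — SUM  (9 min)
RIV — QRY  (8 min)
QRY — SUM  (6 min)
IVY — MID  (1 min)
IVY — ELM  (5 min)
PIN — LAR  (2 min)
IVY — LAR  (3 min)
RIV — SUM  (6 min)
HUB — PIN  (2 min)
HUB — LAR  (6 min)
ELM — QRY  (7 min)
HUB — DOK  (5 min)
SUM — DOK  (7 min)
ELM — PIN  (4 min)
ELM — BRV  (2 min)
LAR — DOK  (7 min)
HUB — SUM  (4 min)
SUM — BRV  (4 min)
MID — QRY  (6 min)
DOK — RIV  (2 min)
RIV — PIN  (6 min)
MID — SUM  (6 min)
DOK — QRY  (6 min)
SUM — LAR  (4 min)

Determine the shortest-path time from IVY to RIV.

8 min

Compare a few routes:
IVY → ELM → DOK → RIV: 5+1+2 = 8
IVY → LAR → PIN → RIV: 3+2+6 = 11
IVY → MID → BRV → ELM → DOK → RIV: 1+5+2+1+2 = 11
The minimum is 8 min via IVY → ELM → DOK → RIV.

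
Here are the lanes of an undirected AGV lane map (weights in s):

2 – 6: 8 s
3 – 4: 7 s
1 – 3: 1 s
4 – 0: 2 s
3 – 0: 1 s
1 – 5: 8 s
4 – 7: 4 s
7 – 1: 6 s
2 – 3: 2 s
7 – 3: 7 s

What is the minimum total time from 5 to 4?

Compare a few routes:
5 → 1 → 3 → 0 → 4: 8+1+1+2 = 12
5 → 1 → 7 → 4: 8+6+4 = 18
5 → 1 → 3 → 4: 8+1+7 = 16
5 → 1 → 3 → 7 → 4: 8+1+7+4 = 20
The minimum is 12 s via 5 → 1 → 3 → 0 → 4.

12 s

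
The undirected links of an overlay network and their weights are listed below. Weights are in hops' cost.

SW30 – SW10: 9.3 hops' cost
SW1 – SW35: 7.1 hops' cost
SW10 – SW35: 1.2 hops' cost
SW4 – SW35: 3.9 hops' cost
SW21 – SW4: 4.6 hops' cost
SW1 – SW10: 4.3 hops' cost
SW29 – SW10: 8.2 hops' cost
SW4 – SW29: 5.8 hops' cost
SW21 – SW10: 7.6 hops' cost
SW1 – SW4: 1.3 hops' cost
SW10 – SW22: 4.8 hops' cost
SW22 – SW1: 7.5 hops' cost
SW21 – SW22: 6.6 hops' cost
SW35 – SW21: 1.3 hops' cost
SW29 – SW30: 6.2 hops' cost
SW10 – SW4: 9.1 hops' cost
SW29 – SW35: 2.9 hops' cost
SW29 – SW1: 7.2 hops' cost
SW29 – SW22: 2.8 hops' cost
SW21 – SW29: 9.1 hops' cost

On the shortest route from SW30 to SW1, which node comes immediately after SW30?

SW29

Compare a few routes:
SW30 → SW29 → SW4 → SW1: 6.2+5.8+1.3 = 13.3
SW30 → SW29 → SW35 → SW4 → SW1: 6.2+2.9+3.9+1.3 = 14.3
SW30 → SW10 → SW1: 9.3+4.3 = 13.6
SW30 → SW29 → SW1: 6.2+7.2 = 13.4
Cheapest is SW30 → SW29 → SW4 → SW1 at 13.3 hops' cost.
So from SW30 the first move is to SW29.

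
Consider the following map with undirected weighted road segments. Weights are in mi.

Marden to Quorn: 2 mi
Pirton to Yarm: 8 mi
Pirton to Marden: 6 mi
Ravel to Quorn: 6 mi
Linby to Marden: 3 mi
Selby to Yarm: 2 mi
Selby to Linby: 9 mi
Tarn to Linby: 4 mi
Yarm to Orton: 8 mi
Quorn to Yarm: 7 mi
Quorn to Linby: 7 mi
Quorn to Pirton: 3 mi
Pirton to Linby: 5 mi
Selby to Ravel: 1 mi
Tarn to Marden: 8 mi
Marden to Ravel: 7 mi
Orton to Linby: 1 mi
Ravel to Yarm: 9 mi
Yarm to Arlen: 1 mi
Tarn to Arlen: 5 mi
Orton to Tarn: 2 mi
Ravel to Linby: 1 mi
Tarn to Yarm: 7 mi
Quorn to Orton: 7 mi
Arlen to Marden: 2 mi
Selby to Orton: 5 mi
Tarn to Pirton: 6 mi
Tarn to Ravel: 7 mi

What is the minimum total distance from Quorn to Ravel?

Settle nodes by increasing distance from Quorn:
Quorn: 0
Marden: 2  (via Quorn)
Pirton: 3  (via Quorn)
Arlen: 4  (via Marden)
Yarm: 5  (via Arlen)
Linby: 5  (via Marden)
Orton: 6  (via Linby)
Ravel: 6  (via Quorn)
Shortest route: Quorn–Ravel = 6 mi.

6 mi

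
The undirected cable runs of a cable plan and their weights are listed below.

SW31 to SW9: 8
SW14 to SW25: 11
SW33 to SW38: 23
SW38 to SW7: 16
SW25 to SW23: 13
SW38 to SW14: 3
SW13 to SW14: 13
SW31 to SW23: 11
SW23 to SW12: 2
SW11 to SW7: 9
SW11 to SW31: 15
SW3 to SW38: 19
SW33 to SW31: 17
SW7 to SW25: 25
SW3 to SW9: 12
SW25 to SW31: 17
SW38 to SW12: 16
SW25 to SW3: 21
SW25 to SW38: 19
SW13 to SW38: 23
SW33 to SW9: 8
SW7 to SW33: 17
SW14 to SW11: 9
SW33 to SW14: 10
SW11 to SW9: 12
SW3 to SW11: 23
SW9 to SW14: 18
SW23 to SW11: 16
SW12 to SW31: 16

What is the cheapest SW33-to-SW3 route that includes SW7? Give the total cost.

49

Shortest SW33→SW7: SW33–SW7 = 17
Best SW7 to SW3: SW7–SW11–SW3 costing 32
Total via SW7: 17 + 32 = 49.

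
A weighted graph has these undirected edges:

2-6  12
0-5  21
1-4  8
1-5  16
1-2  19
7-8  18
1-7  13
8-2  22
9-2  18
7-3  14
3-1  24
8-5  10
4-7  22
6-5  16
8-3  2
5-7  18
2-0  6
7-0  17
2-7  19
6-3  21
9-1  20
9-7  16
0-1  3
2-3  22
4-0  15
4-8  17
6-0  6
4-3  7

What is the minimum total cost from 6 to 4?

17

Candidate routes:
6 - 0 - 4: 6+15 = 21
6 - 0 - 1 - 4: 6+3+8 = 17
Cheapest is 6 - 0 - 1 - 4 at 17.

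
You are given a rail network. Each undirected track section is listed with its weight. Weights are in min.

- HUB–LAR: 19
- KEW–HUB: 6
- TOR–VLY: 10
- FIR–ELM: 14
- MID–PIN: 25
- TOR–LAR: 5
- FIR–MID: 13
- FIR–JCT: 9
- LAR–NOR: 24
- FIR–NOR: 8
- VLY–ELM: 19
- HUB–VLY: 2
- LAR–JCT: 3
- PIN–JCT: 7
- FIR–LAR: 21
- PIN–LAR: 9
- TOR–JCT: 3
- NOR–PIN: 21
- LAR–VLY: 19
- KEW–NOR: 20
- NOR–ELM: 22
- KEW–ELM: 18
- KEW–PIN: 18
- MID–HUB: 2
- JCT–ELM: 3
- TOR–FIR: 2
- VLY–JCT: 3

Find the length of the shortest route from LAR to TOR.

5 min

Shortest distances from LAR:
LAR: 0
JCT: 3  (via LAR)
TOR: 5  (via LAR)
Shortest route: LAR → TOR = 5 min.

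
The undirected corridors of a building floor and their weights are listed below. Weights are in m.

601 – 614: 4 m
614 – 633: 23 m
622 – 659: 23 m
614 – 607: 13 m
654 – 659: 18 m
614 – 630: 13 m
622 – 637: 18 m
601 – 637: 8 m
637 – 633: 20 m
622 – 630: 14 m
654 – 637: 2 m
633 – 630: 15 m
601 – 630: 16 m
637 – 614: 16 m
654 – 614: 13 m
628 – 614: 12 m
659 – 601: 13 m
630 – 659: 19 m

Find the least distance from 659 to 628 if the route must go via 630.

44 m

Shortest 659→630: 659 → 630 = 19
Best 630 to 628: 630 → 614 → 628 costing 25
Total via 630: 19 + 25 = 44 m.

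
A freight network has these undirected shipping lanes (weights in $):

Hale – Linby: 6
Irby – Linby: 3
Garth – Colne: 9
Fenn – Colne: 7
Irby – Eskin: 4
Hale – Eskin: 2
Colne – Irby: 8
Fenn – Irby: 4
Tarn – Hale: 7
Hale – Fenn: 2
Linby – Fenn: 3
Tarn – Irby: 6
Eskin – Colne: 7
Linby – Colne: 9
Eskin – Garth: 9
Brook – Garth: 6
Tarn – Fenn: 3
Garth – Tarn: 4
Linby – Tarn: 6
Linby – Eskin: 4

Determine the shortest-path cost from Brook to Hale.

Settle nodes by increasing distance from Brook:
Brook: 0
Garth: 6  (via Brook)
Tarn: 10  (via Garth)
Fenn: 13  (via Tarn)
Colne: 15  (via Garth)
Hale: 15  (via Fenn)
Shortest route: Brook → Garth → Tarn → Fenn → Hale = $15.

$15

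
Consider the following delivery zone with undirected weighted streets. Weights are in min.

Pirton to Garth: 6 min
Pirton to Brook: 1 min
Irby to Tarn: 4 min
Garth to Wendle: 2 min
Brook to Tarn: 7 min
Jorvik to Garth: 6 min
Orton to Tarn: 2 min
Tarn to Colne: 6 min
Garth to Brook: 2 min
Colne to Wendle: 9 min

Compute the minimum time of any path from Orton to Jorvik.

Enumerating some paths:
Orton → Tarn → Colne → Wendle → Garth → Jorvik: 2+6+9+2+6 = 25
Orton → Tarn → Brook → Pirton → Garth → Jorvik: 2+7+1+6+6 = 22
Orton → Tarn → Brook → Garth → Jorvik: 2+7+2+6 = 17
The minimum is 17 min via Orton → Tarn → Brook → Garth → Jorvik.

17 min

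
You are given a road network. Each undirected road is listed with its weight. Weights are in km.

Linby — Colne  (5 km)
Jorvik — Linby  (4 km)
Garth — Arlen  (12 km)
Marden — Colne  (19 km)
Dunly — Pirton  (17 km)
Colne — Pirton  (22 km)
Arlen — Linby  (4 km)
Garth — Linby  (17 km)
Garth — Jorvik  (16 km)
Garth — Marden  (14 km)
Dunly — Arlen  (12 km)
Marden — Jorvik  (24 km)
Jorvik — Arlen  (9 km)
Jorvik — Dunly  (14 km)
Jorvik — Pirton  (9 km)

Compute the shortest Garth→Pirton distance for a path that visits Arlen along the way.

29 km

Best Garth to Arlen: Garth → Arlen costing 12
Best Arlen to Pirton: Arlen → Linby → Jorvik → Pirton costing 17
Total via Arlen: 12 + 17 = 29 km.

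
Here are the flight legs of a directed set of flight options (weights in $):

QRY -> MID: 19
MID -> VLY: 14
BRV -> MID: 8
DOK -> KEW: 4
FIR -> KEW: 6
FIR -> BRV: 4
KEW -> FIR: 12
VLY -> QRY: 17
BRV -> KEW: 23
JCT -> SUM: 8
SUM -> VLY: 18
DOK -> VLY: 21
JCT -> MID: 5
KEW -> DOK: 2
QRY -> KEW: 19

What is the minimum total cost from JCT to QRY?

Running Dijkstra from JCT:
JCT: 0
MID: 5  (via JCT)
SUM: 8  (via JCT)
VLY: 19  (via MID)
QRY: 36  (via VLY)
Shortest route: JCT–MID–VLY–QRY = $36.

$36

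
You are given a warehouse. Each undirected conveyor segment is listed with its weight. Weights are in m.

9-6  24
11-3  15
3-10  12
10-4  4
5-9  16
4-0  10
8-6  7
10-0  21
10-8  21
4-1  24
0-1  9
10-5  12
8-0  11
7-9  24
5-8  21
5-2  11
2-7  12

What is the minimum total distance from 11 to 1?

Enumerating some paths:
11 → 3 → 10 → 0 → 1: 15+12+21+9 = 57
11 → 3 → 10 → 4 → 0 → 1: 15+12+4+10+9 = 50
11 → 3 → 10 → 4 → 1: 15+12+4+24 = 55
Cheapest is 11 → 3 → 10 → 4 → 0 → 1 at 50 m.

50 m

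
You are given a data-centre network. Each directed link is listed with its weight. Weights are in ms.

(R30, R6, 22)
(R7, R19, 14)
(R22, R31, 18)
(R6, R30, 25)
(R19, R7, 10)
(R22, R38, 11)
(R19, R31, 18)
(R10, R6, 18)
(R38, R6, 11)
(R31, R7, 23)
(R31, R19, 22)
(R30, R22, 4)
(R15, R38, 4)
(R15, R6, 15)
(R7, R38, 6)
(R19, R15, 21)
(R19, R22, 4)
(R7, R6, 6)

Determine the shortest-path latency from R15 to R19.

84 ms

Candidate routes:
R15–R38–R6–R30–R22–R31–R7–R19: 4+11+25+4+18+23+14 = 99
R15–R6–R30–R22–R31–R19: 15+25+4+18+22 = 84
R15–R6–R30–R22–R31–R7–R19: 15+25+4+18+23+14 = 99
Cheapest is R15–R6–R30–R22–R31–R19 at 84 ms.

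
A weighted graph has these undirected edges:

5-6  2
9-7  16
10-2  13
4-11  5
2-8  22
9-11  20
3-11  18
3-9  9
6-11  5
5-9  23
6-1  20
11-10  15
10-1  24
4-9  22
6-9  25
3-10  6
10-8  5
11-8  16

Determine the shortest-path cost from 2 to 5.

35

Compare a few routes:
2 → 10 → 3 → 11 → 6 → 5: 13+6+18+5+2 = 44
2 → 10 → 11 → 6 → 5: 13+15+5+2 = 35
2 → 10 → 8 → 11 → 6 → 5: 13+5+16+5+2 = 41
The minimum is 35 via 2 → 10 → 11 → 6 → 5.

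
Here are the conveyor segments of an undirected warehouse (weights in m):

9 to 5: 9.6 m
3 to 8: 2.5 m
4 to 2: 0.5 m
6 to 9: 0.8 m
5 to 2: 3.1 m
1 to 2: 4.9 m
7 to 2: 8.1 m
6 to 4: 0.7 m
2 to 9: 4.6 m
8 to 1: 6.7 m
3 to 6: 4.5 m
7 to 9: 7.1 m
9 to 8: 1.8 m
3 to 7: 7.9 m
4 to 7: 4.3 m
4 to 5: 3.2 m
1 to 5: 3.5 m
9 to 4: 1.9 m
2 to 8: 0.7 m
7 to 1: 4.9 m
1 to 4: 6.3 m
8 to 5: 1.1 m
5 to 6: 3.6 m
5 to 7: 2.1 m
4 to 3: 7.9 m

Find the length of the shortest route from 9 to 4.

Running Dijkstra from 9:
9: 0
6: 0.8  (via 9)
4: 1.5  (via 6)
Shortest route: 9–6–4 = 1.5 m.

1.5 m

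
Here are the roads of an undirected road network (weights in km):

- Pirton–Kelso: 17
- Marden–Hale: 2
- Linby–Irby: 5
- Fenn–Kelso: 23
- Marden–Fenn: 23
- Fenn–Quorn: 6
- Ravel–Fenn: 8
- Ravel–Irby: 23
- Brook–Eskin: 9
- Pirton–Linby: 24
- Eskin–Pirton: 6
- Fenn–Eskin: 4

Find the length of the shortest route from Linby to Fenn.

34 km

Compare a few routes:
Linby → Irby → Ravel → Fenn: 5+23+8 = 36
Linby → Pirton → Eskin → Fenn: 24+6+4 = 34
Linby → Pirton → Kelso → Fenn: 24+17+23 = 64
Cheapest is Linby → Pirton → Eskin → Fenn at 34 km.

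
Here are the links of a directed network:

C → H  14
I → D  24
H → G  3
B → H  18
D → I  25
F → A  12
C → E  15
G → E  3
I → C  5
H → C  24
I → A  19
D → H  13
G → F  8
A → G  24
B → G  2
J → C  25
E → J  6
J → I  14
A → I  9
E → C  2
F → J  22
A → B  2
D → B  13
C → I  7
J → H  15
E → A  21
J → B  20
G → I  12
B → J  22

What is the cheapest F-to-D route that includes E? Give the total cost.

52

Shortest F→E: F → A → B → G → E = 19
Shortest E→D: E → C → I → D = 33
Total via E: 19 + 33 = 52.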